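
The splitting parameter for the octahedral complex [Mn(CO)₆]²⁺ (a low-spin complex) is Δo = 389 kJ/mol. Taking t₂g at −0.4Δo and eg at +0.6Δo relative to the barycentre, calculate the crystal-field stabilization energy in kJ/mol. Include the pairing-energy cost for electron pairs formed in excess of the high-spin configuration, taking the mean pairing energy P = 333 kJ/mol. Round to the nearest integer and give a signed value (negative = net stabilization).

CO is neutral, so the +2 overall charge sits on Mn: oxidation state +2.
Group 7 minus oxidation state +2 gives a d⁵ configuration for Mn²⁺.
Electron filling gives t₂g⁵ eg⁰.
CFSE(orbital) = 5×(-0.4Δo) + 0×(0.6Δo) = -2.0Δo; with Δo = 389 kJ/mol that is -778 kJ/mol.
Relative to high-spin t₂g³ eg² (0 paired), the low-spin configuration has 2 additional pairs, contributing +2 × 333 = +666 kJ/mol.
Net CFSE = -778 + 666 = -112 kJ/mol.

-112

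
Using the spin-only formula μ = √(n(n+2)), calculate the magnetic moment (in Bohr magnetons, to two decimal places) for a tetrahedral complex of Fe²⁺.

4.90 Bohr magnetons

Fe sits in group 8; removing 2 electrons leaves Fe²⁺ with 8 − 2 = 6 d electrons.
Tetrahedral fields are weak (Δₜ ≈ 4/9 Δₒ), so electrons fill high-spin.
Configuration: e³ t₂³ → 4 unpaired electrons.
μ(spin-only) = √[4(4+2)] = √24 ≈ 4.90 Bohr magnetons.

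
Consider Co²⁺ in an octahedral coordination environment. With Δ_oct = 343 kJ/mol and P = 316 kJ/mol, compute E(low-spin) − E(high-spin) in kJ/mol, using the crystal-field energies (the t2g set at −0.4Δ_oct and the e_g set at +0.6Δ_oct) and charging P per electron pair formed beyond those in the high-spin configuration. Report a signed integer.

Co²⁺: group 9, so d-count = 9 − 2 = 7.
In the high-spin limit (t2g^5 e_g^2) the orbital term is -0.8Δ_oct = -274 kJ/mol, with no excess pairing.
Low-spin t2g^6 e_g^1 gives -1.8Δ_oct = -617 kJ/mol, but forming 1 extra pair costs 1P = 316 kJ/mol, so E(LS) = -617 + 316 = -301 kJ/mol.
Thus E(LS) − E(HS) = -27 kJ/mol.

-27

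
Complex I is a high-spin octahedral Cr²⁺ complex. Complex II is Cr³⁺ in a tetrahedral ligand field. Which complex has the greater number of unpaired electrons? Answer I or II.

I

I: Cr sits in group 6; removing 2 electrons leaves Cr²⁺ with 6 − 2 = 4 d electrons; t₂g³ eg¹ → 4 unpaired.
II: Cr³⁺: group 6, so d-count = 6 − 3 = 3; Tetrahedral splitting is small, so the complex is high-spin; e^2 t2^1 → 3 unpaired.
So I has more unpaired electrons.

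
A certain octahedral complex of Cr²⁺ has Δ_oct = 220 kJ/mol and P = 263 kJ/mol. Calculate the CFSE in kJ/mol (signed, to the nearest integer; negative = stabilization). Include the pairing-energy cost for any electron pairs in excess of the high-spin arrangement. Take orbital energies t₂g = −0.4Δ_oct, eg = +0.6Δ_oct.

Cr is in group 6, so Cr²⁺ is d⁴ (6 − 2 = 4).
With Δ_oct < P the complex is high-spin.
That gives t₂g³ eg¹.
Orbital CFSE = -0.6Δ_oct = -0.6 × 220 = -132 kJ/mol.
High-spin has no excess pairs, so no pairing correction applies.

-132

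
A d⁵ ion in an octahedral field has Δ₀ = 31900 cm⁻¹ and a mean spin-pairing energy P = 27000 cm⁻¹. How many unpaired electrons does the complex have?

Since Δ₀ = 31900 cm⁻¹ > P = 27000 cm⁻¹, the complex adopts the low-spin configuration.
Filling d⁵ accordingly: t₂g⁵ eg⁰.
Unpaired electrons: 1.

1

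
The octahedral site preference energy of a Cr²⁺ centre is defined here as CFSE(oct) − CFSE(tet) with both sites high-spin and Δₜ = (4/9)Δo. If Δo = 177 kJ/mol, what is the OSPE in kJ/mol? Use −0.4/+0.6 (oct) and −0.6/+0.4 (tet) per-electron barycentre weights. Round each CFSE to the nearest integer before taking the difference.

Group 6 minus oxidation state +2 gives a d⁴ configuration for Cr²⁺.
In an octahedral site d⁴ (HS) is t2g^3 e_g^1, giving CFSE(oct) = -0.6Δo = -106 kJ/mol.
Tetrahedral e^2 t2^2 gives -0.4Δₜ = -0.4 × (4/9) × 177 = -31 kJ/mol.
OSPE = -106 − (-31) = -75 kJ/mol.

-75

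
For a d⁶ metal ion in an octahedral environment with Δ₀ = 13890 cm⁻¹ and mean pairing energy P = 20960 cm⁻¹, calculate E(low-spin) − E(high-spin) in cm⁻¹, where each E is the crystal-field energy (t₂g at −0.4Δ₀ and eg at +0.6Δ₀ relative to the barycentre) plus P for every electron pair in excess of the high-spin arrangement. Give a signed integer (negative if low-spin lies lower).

14140

High-spin: t₂g⁴ eg², CFSE = -0.4Δ₀ = -5556 cm⁻¹.
For low-spin the configuration is t₂g⁶ eg⁰: orbital energy -2.4 × 13890 = -33336 cm⁻¹, and 2 additional pairs relative to high-spin add 41920 cm⁻¹, giving 8584 cm⁻¹.
E(LS) − E(HS) = 8584 − (-5556) = 14140 cm⁻¹.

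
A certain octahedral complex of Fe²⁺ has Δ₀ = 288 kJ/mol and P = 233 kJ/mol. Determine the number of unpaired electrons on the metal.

0

Fe sits in group 8; removing 2 electrons leaves Fe²⁺ with 8 − 2 = 6 d electrons.
Since Δ₀ = 288 kJ/mol > P = 233 kJ/mol, the complex adopts the low-spin configuration.
Configuration: t₂g⁶ eg⁰.
Unpaired electrons: 0.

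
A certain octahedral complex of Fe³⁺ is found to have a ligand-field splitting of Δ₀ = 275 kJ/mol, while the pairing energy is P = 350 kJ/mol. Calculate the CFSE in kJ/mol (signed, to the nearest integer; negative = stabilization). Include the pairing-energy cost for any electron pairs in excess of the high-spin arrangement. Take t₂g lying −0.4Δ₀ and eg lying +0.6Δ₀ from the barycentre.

0

Fe³⁺: group 8, so d-count = 8 − 3 = 5.
Since Δ₀ = 275 kJ/mol < P = 350 kJ/mol, the complex adopts the high-spin configuration.
Configuration: t₂g³ eg².
Orbital CFSE = 0.0Δ₀ = 0.0 × 275 = 0 kJ/mol.
High-spin has no excess pairs, so no pairing correction applies.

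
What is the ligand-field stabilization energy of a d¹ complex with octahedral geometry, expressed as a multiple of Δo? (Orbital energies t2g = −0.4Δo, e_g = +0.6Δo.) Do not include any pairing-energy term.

Configuration: t2g^1 e_g^0.
CFSE = 1(-0.4Δo) + 0(0.6Δo) = -0.4Δo + 0.0Δo = -0.4Δo.

-0.4 Δo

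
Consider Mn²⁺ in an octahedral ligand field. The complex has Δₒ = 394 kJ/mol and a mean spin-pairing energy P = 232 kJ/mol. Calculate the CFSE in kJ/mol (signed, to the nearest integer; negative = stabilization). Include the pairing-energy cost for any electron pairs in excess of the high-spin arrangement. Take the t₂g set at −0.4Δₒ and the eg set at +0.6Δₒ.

-324

Group 7 minus oxidation state +2 gives a d⁵ configuration for Mn²⁺.
Here Δₒ > P (394 > 232), so the low-spin state is favoured.
Configuration: t₂g⁵ eg⁰.
Orbital CFSE = -2.0Δₒ = -2.0 × 394 = -788 kJ/mol.
Excess pairs vs high-spin: 2 − 0 = 2; pairing cost = +464 kJ/mol.
Net CFSE = -788 + 464 = -324 kJ/mol.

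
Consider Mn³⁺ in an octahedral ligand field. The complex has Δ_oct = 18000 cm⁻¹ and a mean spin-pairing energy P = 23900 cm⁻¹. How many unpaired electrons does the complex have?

Mn sits in group 7; removing 3 electrons leaves Mn³⁺ with 7 − 3 = 4 d electrons.
With Δ_oct < P the complex is high-spin.
Configuration: t2g^3 e_g^1.
Unpaired electrons: 4.

4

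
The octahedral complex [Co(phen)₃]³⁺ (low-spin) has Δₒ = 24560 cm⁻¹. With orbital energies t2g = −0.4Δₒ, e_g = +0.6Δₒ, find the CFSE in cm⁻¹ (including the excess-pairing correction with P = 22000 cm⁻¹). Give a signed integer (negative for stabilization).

phen is neutral, so the +3 overall charge sits on Co: oxidation state +3.
Co sits in group 9; removing 3 electrons leaves Co³⁺ with 9 − 3 = 6 d electrons.
Configuration: t2g^6 e_g^0.
Orbital CFSE = 6(-0.4) + 0(0.6) = -2.4Δₒ = -2.4 × 24560 = -58944 cm⁻¹.
High-spin d⁶ would be t2g^4 e_g^2 with 1 pair; low-spin has 3, so 2 excess pairs cost +2P = +44000 cm⁻¹.
Combining: -58944 + 44000 = -14944 cm⁻¹.

-14944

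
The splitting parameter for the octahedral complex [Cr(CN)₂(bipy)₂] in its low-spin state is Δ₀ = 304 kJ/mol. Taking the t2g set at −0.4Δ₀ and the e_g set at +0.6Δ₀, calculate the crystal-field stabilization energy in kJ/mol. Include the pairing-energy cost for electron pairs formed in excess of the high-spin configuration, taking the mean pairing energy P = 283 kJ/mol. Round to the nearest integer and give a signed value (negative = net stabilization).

Ligand charges: 2×(-1) from CN⁻ and 2×(+0) from bipy sum to -2; with overall charge +0, Cr is +2.
Cr sits in group 6; removing 2 electrons leaves Cr²⁺ with 6 − 2 = 4 d electrons.
Configuration: t2g^4 e_g^0.
Orbital CFSE = 4(-0.4) + 0(0.6) = -1.6Δ₀ = -1.6 × 304 = -486 kJ/mol.
High-spin d⁴ would be t2g^3 e_g^1 with 0 pairs; low-spin has 1, so 1 excess pair costs +1P = +283 kJ/mol.
Overall CFSE = -486 + 283 = -203 kJ/mol.

-203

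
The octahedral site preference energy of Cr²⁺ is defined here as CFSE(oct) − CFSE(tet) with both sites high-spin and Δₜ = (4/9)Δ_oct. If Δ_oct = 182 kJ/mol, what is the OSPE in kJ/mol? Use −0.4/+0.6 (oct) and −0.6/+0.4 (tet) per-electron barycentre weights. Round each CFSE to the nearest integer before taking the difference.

Cr is in group 6, so Cr²⁺ is d⁴ (6 − 2 = 4).
Octahedral high-spin t2g^3 e_g^1: CFSE = -0.6 × 182 = -109 kJ/mol.
Tetrahedral: e^2 t2^2, CFSE = 2(−0.6) + 2(+0.4) = -0.4Δₜ = -0.4 × (4/9) × 182 = -32 kJ/mol.
OSPE = -109 − (-32) = -77 kJ/mol.

-77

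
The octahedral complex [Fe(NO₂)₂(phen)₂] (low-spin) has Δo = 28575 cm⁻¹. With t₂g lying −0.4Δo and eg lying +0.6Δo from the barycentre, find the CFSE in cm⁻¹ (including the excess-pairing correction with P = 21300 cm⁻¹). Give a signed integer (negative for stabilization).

Ligand charges: 2×(-1) from NO₂⁻ and 2×(+0) from phen sum to -2; with overall charge +0, Fe is +2.
Fe sits in group 8; removing 2 electrons leaves Fe²⁺ with 8 − 2 = 6 d electrons.
The d⁶ electrons fill as t₂g⁶ eg⁰.
Orbital CFSE = 6(-0.4) + 0(0.6) = -2.4Δo = -2.4 × 28575 = -68580 cm⁻¹.
Pairing penalty: 3 pairs vs 1 in the high-spin reference → 2 extra × P = 42600 cm⁻¹.
Combining: -68580 + 42600 = -25980 cm⁻¹.

-25980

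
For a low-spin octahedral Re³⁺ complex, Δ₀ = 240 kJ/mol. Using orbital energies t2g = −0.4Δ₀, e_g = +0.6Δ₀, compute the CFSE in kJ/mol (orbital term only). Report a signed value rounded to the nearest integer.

Re³⁺: group 7, so d-count = 7 − 3 = 4.
Configuration: t2g^4 e_g^0.
Orbital CFSE = 4(-0.4) + 0(0.6) = -1.6Δ₀ = -1.6 × 240 = -384 kJ/mol.

-384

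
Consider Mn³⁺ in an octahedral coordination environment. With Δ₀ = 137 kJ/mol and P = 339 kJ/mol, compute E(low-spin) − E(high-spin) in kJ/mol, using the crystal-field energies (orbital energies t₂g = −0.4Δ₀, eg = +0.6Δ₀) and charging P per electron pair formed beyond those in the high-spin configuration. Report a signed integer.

Mn is in group 7, so Mn³⁺ is d⁴ (7 − 3 = 4).
In the high-spin limit (t₂g³ eg¹) the orbital term is -0.6Δ₀ = -82 kJ/mol, with no excess pairing.
Low-spin: t₂g⁴ eg⁰, orbital CFSE = -1.6Δ₀ = -219 kJ/mol; plus 1 excess pair × P = +339 kJ/mol; total 120 kJ/mol.
The difference is 120 − (-82) = 202 kJ/mol, so high-spin lies lower.

202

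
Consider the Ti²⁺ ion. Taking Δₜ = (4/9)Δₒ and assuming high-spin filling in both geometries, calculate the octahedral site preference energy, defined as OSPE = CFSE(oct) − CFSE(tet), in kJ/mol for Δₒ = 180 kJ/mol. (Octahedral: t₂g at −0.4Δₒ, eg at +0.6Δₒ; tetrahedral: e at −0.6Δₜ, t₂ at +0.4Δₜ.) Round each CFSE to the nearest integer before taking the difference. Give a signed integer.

-48

Ti²⁺: group 4, so d-count = 4 − 2 = 2.
In an octahedral site d² (HS) is t₂g² eg⁰, giving CFSE(oct) = -0.8Δₒ = -144 kJ/mol.
Tetrahedral e² t₂⁰ gives -1.2Δₜ = -1.2 × (4/9) × 180 = -96 kJ/mol.
OSPE = -144 − (-96) = -48 kJ/mol.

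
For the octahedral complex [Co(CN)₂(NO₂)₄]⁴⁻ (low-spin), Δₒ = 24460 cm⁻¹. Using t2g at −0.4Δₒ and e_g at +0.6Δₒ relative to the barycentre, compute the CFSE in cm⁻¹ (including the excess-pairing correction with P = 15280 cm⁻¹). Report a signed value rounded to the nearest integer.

Ligand charges: 2×(-1) from CN⁻ and 4×(-1) from NO₂⁻ sum to -6; with overall charge -4, Co is +2.
Co²⁺: group 9, so d-count = 9 − 2 = 7.
Electron filling gives t2g^6 e_g^1.
Orbital CFSE = 6(-0.4) + 1(0.6) = -1.8Δₒ = -1.8 × 24460 = -44028 cm⁻¹.
Relative to high-spin t2g^5 e_g^2 (2 paired), the low-spin configuration has 1 additional pair, contributing +1 × 15280 = +15280 cm⁻¹.
Net CFSE = -44028 + 15280 = -28748 cm⁻¹.

-28748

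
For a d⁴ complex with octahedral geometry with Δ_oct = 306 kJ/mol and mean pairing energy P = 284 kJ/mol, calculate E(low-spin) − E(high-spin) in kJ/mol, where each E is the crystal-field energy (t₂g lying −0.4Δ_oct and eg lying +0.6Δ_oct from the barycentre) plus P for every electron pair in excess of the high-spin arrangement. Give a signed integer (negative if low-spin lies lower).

-22

High-spin: t₂g³ eg¹, CFSE = -0.6Δ_oct = -184 kJ/mol.
Low-spin t₂g⁴ eg⁰ gives -1.6Δ_oct = -490 kJ/mol, but forming 1 extra pair costs 1P = 284 kJ/mol, so E(LS) = -490 + 284 = -206 kJ/mol.
E(LS) − E(HS) = -206 − (-184) = -22 kJ/mol.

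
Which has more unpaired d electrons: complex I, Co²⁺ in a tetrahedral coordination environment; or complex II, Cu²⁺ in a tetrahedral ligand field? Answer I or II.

I

I: Co is in group 9, so Co²⁺ is d⁷ (9 − 2 = 7); Tetrahedral splitting is small, so the complex is high-spin; e⁴ t₂³ → 3 unpaired.
II: Cu is in group 11, so Cu²⁺ is d⁹ (11 − 2 = 9); With tetrahedral geometry the complex is necessarily high-spin; e^4 t2^5 → 1 unpaired.
So I has more unpaired electrons.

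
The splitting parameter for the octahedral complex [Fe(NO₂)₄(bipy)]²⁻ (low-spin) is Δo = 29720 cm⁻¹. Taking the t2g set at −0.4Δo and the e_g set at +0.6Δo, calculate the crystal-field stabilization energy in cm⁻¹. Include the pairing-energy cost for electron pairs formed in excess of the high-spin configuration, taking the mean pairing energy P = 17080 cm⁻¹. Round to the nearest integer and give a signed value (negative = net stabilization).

Ligand charges: 4×(-1) from NO₂⁻ and 1×(+0) from bipy sum to -4; with overall charge -2, Fe is +2.
Fe is in group 8, so Fe²⁺ is d⁶ (8 − 2 = 6).
The d⁶ electrons fill as t2g^6 e_g^0.
Orbital CFSE = 6(-0.4) + 0(0.6) = -2.4Δo = -2.4 × 29720 = -71328 cm⁻¹.
Relative to high-spin t2g^4 e_g^2 (1 paired), the low-spin configuration has 2 additional pairs, contributing +2 × 17080 = +34160 cm⁻¹.
Net CFSE = -71328 + 34160 = -37168 cm⁻¹.

-37168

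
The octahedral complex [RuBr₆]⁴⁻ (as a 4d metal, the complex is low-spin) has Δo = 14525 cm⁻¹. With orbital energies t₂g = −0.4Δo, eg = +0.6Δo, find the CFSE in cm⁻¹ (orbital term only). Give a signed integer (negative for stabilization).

Each Br⁻ contributes -1; 6 × (-1) = -6. With overall charge -4, Ru is in the +2 oxidation state.
Group 8 minus oxidation state +2 gives a d⁶ configuration for Ru²⁺.
The d⁶ electrons fill as t₂g⁶ eg⁰.
CFSE(orbital) = 6×(-0.4Δo) + 0×(0.6Δo) = -2.4Δo; with Δo = 14525 cm⁻¹ that is -34860 cm⁻¹.

-34860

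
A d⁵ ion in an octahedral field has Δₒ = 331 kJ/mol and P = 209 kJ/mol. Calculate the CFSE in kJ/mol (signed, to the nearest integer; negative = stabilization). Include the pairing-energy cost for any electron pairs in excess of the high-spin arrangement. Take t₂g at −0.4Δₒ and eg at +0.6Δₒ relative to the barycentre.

-244

Since Δₒ = 331 kJ/mol > P = 209 kJ/mol, the complex adopts the low-spin configuration.
Filling d⁵ accordingly: t₂g⁵ eg⁰.
Orbital CFSE = -2.0Δₒ = -2.0 × 331 = -662 kJ/mol.
Excess pairs vs high-spin: 2 − 0 = 2; pairing cost = +418 kJ/mol.
Net CFSE = -662 + 418 = -244 kJ/mol.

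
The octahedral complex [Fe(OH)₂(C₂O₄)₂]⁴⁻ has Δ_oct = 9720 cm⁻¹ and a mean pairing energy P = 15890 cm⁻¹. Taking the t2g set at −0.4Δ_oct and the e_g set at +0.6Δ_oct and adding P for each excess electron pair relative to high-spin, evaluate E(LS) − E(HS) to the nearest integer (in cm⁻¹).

12340

Ligand charges: 2×(-1) from OH⁻ and 2×(-2) from C₂O₄²⁻ sum to -6; with overall charge -4, Fe is +2.
Group 8 minus oxidation state +2 gives a d⁶ configuration for Fe²⁺.
In the high-spin limit (t2g^4 e_g^2) the orbital term is -0.4Δ_oct = -3888 cm⁻¹, with no excess pairing.
Low-spin t2g^6 e_g^0 gives -2.4Δ_oct = -23328 cm⁻¹, but forming 2 extra pairs costs 2P = 31780 cm⁻¹, so E(LS) = -23328 + 31780 = 8452 cm⁻¹.
Thus E(LS) − E(HS) = 12340 cm⁻¹.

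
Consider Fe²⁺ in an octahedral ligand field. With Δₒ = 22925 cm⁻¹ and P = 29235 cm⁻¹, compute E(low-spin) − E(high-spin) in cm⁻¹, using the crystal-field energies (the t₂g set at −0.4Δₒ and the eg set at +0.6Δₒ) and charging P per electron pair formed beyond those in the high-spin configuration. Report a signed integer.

12620

Fe sits in group 8; removing 2 electrons leaves Fe²⁺ with 8 − 2 = 6 d electrons.
High-spin d⁶ fills as t₂g⁴ eg² with CFSE 4(−0.4) + 2(+0.6) = -0.4Δₒ = -9170 cm⁻¹.
Low-spin: t₂g⁶ eg⁰, orbital CFSE = -2.4Δₒ = -55020 cm⁻¹; plus 2 excess pairs × P = +58470 cm⁻¹; total 3450 cm⁻¹.
Thus E(LS) − E(HS) = 12620 cm⁻¹.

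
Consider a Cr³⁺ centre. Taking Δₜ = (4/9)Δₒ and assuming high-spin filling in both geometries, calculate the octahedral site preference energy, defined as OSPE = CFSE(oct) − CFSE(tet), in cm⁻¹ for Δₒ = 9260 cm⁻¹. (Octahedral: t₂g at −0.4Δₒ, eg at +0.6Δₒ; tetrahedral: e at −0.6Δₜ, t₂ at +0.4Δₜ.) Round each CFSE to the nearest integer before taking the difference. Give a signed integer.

-7820

Cr sits in group 6; removing 3 electrons leaves Cr³⁺ with 6 − 3 = 3 d electrons.
In an octahedral site d³ (HS) is t2g^3 e_g^0, giving CFSE(oct) = -1.2Δₒ = -11112 cm⁻¹.
Tetrahedral: e^2 t2^1, CFSE = 2(−0.6) + 1(+0.4) = -0.8Δₜ = -0.8 × (4/9) × 9260 = -3292 cm⁻¹.
Subtracting, OSPE = -11112 − (-3292) = -7820 cm⁻¹.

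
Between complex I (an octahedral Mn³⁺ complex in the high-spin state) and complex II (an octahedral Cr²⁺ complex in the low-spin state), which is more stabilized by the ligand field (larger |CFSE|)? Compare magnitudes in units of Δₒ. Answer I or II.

I: Mn³⁺: group 7, so d-count = 7 − 3 = 4; t₂g³ eg¹, CFSE = -0.6Δₒ.
II: Cr is in group 6, so Cr²⁺ is d⁴ (6 − 2 = 4); t₂g⁴ eg⁰, CFSE = -1.6Δₒ.
So II has the larger |CFSE|.

II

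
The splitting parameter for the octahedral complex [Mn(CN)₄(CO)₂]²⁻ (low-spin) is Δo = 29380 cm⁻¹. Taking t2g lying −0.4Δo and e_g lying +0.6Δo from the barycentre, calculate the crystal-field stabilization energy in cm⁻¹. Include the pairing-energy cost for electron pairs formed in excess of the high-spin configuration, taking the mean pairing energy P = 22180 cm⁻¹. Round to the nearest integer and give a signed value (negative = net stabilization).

Ligand charges: 4×(-1) from CN⁻ and 2×(+0) from CO sum to -4; with overall charge -2, Mn is +2.
Mn is in group 7, so Mn²⁺ is d⁵ (7 − 2 = 5).
The d⁵ electrons fill as t2g^5 e_g^0.
Orbital CFSE = 5(-0.4) + 0(0.6) = -2.0Δo = -2.0 × 29380 = -58760 cm⁻¹.
Relative to high-spin t2g^3 e_g^2 (0 paired), the low-spin configuration has 2 additional pairs, contributing +2 × 22180 = +44360 cm⁻¹.
Net CFSE = -58760 + 44360 = -14400 cm⁻¹.

-14400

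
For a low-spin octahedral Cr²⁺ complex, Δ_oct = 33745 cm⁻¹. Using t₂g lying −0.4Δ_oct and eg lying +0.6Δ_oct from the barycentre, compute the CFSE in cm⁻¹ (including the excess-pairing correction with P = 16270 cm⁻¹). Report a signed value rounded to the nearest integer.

-37722

Group 6 minus oxidation state +2 gives a d⁴ configuration for Cr²⁺.
Electron filling gives t₂g⁴ eg⁰.
CFSE(orbital) = 4×(-0.4Δ_oct) + 0×(0.6Δ_oct) = -1.6Δ_oct; with Δ_oct = 33745 cm⁻¹ that is -53992 cm⁻¹.
Relative to high-spin t₂g³ eg¹ (0 paired), the low-spin configuration has 1 additional pair, contributing +1 × 16270 = +16270 cm⁻¹.
Combining: -53992 + 16270 = -37722 cm⁻¹.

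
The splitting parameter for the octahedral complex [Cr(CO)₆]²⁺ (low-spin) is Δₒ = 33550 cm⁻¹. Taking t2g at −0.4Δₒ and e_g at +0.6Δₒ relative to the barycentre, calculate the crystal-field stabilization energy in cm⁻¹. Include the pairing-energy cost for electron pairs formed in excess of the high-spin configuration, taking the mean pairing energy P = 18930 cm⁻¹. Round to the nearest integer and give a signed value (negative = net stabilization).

-34750

CO is neutral, so the +2 overall charge sits on Cr: oxidation state +2.
Cr is in group 6, so Cr²⁺ is d⁴ (6 − 2 = 4).
The d⁴ electrons fill as t2g^4 e_g^0.
CFSE(orbital) = 4×(-0.4Δₒ) + 0×(0.6Δₒ) = -1.6Δₒ; with Δₒ = 33550 cm⁻¹ that is -53680 cm⁻¹.
Pairing penalty: 1 pair vs 0 in the high-spin reference → 1 extra × P = 18930 cm⁻¹.
Combining: -53680 + 18930 = -34750 cm⁻¹.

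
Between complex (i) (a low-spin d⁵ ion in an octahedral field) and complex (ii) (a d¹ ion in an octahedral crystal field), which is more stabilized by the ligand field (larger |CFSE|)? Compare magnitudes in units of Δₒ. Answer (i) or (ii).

(i): t₂g⁵ eg⁰, CFSE = -2.0Δₒ.
(ii): t2g^1 e_g^0, CFSE = -0.4Δₒ.
So (i) has the larger |CFSE|.

(i)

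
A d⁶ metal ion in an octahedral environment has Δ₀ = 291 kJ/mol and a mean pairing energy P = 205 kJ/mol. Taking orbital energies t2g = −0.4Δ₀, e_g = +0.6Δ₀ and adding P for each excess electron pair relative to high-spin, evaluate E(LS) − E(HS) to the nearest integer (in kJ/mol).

In the high-spin limit (t2g^4 e_g^2) the orbital term is -0.4Δ₀ = -116 kJ/mol, with no excess pairing.
Low-spin: t2g^6 e_g^0, orbital CFSE = -2.4Δ₀ = -698 kJ/mol; plus 2 excess pairs × P = +410 kJ/mol; total -288 kJ/mol.
The difference is -288 − (-116) = -172 kJ/mol, so low-spin lies lower.

-172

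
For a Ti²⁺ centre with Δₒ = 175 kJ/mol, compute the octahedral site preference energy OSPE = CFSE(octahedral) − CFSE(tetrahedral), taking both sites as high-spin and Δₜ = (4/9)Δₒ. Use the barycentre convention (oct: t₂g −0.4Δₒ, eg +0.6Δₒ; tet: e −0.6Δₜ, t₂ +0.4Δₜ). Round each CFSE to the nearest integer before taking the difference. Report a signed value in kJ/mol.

Ti²⁺: group 4, so d-count = 4 − 2 = 2.
Octahedral (high-spin): t2g^2 e_g^0, CFSE = 2(−0.4) + 0(+0.6) = -0.8Δₒ = -0.8 × 175 = -140 kJ/mol.
Tetrahedral: e^2 t2^0, CFSE = 2(−0.6) + 0(+0.4) = -1.2Δₜ = -1.2 × (4/9) × 175 = -93 kJ/mol.
Subtracting, OSPE = -140 − (-93) = -47 kJ/mol.

-47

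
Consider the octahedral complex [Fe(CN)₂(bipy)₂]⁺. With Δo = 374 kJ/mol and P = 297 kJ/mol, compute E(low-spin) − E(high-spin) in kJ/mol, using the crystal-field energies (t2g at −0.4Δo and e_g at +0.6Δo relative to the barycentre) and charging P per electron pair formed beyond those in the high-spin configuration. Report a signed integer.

Ligand charges: 2×(-1) from CN⁻ and 2×(+0) from bipy sum to -2; with overall charge +1, Fe is +3.
Fe is in group 8, so Fe³⁺ is d⁵ (8 − 3 = 5).
High-spin: t2g^3 e_g^2, CFSE = 0.0Δo = 0 kJ/mol.
Low-spin: t2g^5 e_g^0, orbital CFSE = -2.0Δo = -748 kJ/mol; plus 2 excess pairs × P = +594 kJ/mol; total -154 kJ/mol.
Thus E(LS) − E(HS) = -154 kJ/mol.

-154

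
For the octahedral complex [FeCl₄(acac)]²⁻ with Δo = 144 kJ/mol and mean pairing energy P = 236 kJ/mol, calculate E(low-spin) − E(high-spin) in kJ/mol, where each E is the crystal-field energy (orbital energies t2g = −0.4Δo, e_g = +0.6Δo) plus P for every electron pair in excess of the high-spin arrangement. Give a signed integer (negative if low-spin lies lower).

Ligand charges: 4×(-1) from Cl⁻ and 1×(-1) from acac⁻ sum to -5; with overall charge -2, Fe is +3.
Group 8 minus oxidation state +3 gives a d⁵ configuration for Fe³⁺.
High-spin: t2g^3 e_g^2, CFSE = 0.0Δo = 0 kJ/mol.
Low-spin t2g^5 e_g^0 gives -2.0Δo = -288 kJ/mol, but forming 2 extra pairs costs 2P = 472 kJ/mol, so E(LS) = -288 + 472 = 184 kJ/mol.
The difference is 184 − (0) = 184 kJ/mol, so high-spin lies lower.

184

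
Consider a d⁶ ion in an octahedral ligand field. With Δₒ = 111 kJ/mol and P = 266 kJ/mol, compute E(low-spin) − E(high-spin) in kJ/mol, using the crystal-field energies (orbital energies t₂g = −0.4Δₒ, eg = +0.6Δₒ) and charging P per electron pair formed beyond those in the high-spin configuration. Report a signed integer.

In the high-spin limit (t₂g⁴ eg²) the orbital term is -0.4Δₒ = -44 kJ/mol, with no excess pairing.
Low-spin t₂g⁶ eg⁰ gives -2.4Δₒ = -266 kJ/mol, but forming 2 extra pairs costs 2P = 532 kJ/mol, so E(LS) = -266 + 532 = 266 kJ/mol.
E(LS) − E(HS) = 266 − (-44) = 310 kJ/mol.

310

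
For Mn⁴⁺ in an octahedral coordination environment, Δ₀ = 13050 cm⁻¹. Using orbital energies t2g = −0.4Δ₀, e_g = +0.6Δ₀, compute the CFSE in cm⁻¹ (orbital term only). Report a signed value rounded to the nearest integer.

Group 7 minus oxidation state +4 gives a d³ configuration for Mn⁴⁺.
For octahedral d³ the high- and low-spin configurations coincide.
Configuration: t2g^3 e_g^0.
Orbital CFSE = 3(-0.4) + 0(0.6) = -1.2Δ₀ = -1.2 × 13050 = -15660 cm⁻¹.

-15660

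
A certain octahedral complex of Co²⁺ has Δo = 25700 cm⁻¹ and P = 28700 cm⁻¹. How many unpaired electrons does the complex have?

3

Co is in group 9, so Co²⁺ is d⁷ (9 − 2 = 7).
Since Δo = 25700 cm⁻¹ < P = 28700 cm⁻¹, the complex adopts the high-spin configuration.
That gives t₂g⁵ eg².
Unpaired electrons: 3.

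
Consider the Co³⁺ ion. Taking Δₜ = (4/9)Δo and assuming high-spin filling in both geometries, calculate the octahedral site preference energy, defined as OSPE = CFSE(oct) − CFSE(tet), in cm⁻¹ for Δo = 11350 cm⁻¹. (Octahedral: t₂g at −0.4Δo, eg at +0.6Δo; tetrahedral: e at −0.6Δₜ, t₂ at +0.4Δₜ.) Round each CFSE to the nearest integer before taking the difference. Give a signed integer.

Co³⁺: group 9, so d-count = 9 − 3 = 6.
Octahedral (high-spin): t₂g⁴ eg², CFSE = 4(−0.4) + 2(+0.6) = -0.4Δo = -0.4 × 11350 = -4540 cm⁻¹.
Tetrahedral: e³ t₂³, CFSE = 3(−0.6) + 3(+0.4) = -0.6Δₜ = -0.6 × (4/9) × 11350 = -3027 cm⁻¹.
OSPE = CFSE(oct) − CFSE(tet) = -4540 − (-3027) = -1513 cm⁻¹.

-1513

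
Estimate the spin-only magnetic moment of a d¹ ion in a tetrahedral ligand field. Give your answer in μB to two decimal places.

1.73 μB

Tetrahedral splitting is small, so the complex is high-spin.
Configuration: e^1 t2^0 → 1 unpaired electron.
μ(spin-only) = √[1(1+2)] = √3 ≈ 1.73 μB.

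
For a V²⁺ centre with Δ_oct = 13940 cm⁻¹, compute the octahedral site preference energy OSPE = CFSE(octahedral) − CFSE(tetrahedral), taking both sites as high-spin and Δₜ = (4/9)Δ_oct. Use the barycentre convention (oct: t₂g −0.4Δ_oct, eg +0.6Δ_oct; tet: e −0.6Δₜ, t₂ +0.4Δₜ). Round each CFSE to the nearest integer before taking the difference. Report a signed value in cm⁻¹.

V²⁺: group 5, so d-count = 5 − 2 = 3.
In an octahedral site d³ (HS) is t2g^3 e_g^0, giving CFSE(oct) = -1.2Δ_oct = -16728 cm⁻¹.
In a tetrahedral site the filling is e^2 t2^1: CFSE(tet) = -0.8Δₜ = -0.8 × (4/9)(13940) = -4956 cm⁻¹.
OSPE = CFSE(oct) − CFSE(tet) = -16728 − (-4956) = -11772 cm⁻¹.

-11772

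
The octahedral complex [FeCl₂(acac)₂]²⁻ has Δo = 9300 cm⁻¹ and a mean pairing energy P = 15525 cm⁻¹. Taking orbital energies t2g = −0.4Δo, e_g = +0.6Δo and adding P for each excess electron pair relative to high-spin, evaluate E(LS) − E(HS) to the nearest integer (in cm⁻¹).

12450

Ligand charges: 2×(-1) from Cl⁻ and 2×(-1) from acac⁻ sum to -4; with overall charge -2, Fe is +2.
Fe sits in group 8; removing 2 electrons leaves Fe²⁺ with 8 − 2 = 6 d electrons.
High-spin: t2g^4 e_g^2, CFSE = -0.4Δo = -3720 cm⁻¹.
For low-spin the configuration is t2g^6 e_g^0: orbital energy -2.4 × 9300 = -22320 cm⁻¹, and 2 additional pairs relative to high-spin add 31050 cm⁻¹, giving 8730 cm⁻¹.
The difference is 8730 − (-3720) = 12450 cm⁻¹, so high-spin lies lower.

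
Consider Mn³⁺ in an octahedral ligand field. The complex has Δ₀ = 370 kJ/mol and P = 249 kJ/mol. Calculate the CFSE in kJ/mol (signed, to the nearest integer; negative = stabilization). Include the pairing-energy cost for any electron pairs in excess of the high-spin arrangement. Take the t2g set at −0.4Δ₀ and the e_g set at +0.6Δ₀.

Group 7 minus oxidation state +3 gives a d⁴ configuration for Mn³⁺.
Δ₀ > P, so pairing is preferred: the ground state is low-spin.
Filling d⁴ accordingly: t2g^4 e_g^0.
Orbital CFSE = -1.6Δ₀ = -1.6 × 370 = -592 kJ/mol.
Excess pairs vs high-spin: 1 − 0 = 1; pairing cost = +249 kJ/mol.
Net CFSE = -592 + 249 = -343 kJ/mol.

-343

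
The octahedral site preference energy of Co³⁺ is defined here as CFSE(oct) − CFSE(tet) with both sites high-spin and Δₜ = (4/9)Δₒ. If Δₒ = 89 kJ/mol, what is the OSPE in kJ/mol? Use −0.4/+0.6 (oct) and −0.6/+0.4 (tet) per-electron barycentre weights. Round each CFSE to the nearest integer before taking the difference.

Co is in group 9, so Co³⁺ is d⁶ (9 − 3 = 6).
Octahedral high-spin t₂g⁴ eg²: CFSE = -0.4 × 89 = -36 kJ/mol.
In a tetrahedral site the filling is e³ t₂³: CFSE(tet) = -0.6Δₜ = -0.6 × (4/9)(89) = -24 kJ/mol.
OSPE = -36 − (-24) = -12 kJ/mol.

-12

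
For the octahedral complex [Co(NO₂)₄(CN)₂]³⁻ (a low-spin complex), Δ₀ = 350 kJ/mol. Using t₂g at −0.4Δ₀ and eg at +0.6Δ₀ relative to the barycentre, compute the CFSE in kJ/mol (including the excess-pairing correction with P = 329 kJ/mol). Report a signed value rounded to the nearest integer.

Ligand charges: 4×(-1) from NO₂⁻ and 2×(-1) from CN⁻ sum to -6; with overall charge -3, Co is +3.
Co sits in group 9; removing 3 electrons leaves Co³⁺ with 9 − 3 = 6 d electrons.
The d⁶ electrons fill as t₂g⁶ eg⁰.
The orbital stabilization is -2.4Δ₀ = -2.4 × 350 = -840 kJ/mol.
High-spin d⁶ would be t₂g⁴ eg² with 1 pair; low-spin has 3, so 2 excess pairs cost +2P = +658 kJ/mol.
Overall CFSE = -840 + 658 = -182 kJ/mol.

-182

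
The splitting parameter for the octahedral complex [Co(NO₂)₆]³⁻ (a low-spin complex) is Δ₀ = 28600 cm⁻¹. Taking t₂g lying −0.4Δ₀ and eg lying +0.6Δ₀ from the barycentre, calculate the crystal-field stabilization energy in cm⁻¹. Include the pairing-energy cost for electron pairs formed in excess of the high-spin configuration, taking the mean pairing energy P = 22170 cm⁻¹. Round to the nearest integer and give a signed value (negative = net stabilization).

-24300

Each NO₂⁻ contributes -1; 6 × (-1) = -6. With overall charge -3, Co is in the +3 oxidation state.
Co is in group 9, so Co³⁺ is d⁶ (9 − 3 = 6).
The d⁶ electrons fill as t₂g⁶ eg⁰.
CFSE(orbital) = 6×(-0.4Δ₀) + 0×(0.6Δ₀) = -2.4Δ₀; with Δ₀ = 28600 cm⁻¹ that is -68640 cm⁻¹.
Pairing penalty: 3 pairs vs 1 in the high-spin reference → 2 extra × P = 44340 cm⁻¹.
Overall CFSE = -68640 + 44340 = -24300 cm⁻¹.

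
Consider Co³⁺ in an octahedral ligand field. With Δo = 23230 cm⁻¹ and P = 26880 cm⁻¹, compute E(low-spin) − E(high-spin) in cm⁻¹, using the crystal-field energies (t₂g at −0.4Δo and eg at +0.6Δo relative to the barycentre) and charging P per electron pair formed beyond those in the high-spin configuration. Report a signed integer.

7300

Co is in group 9, so Co³⁺ is d⁶ (9 − 3 = 6).
In the high-spin limit (t₂g⁴ eg²) the orbital term is -0.4Δo = -9292 cm⁻¹, with no excess pairing.
Low-spin: t₂g⁶ eg⁰, orbital CFSE = -2.4Δo = -55752 cm⁻¹; plus 2 excess pairs × P = +53760 cm⁻¹; total -1992 cm⁻¹.
E(LS) − E(HS) = -1992 − (-9292) = 7300 cm⁻¹.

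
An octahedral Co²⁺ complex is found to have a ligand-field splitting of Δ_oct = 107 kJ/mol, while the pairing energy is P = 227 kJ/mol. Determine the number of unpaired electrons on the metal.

3

Co sits in group 9; removing 2 electrons leaves Co²⁺ with 9 − 2 = 7 d electrons.
With Δ_oct < P the complex is high-spin.
That gives t2g^5 e_g^2.
Unpaired electrons: 3.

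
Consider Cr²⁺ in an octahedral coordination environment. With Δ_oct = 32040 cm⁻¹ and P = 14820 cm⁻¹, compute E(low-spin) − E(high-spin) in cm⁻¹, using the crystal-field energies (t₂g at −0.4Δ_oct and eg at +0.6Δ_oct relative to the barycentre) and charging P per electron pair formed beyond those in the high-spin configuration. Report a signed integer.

-17220

Group 6 minus oxidation state +2 gives a d⁴ configuration for Cr²⁺.
In the high-spin limit (t₂g³ eg¹) the orbital term is -0.6Δ_oct = -19224 cm⁻¹, with no excess pairing.
For low-spin the configuration is t₂g⁴ eg⁰: orbital energy -1.6 × 32040 = -51264 cm⁻¹, and 1 additional pair relative to high-spin adds 14820 cm⁻¹, giving -36444 cm⁻¹.
The difference is -36444 − (-19224) = -17220 cm⁻¹, so low-spin lies lower.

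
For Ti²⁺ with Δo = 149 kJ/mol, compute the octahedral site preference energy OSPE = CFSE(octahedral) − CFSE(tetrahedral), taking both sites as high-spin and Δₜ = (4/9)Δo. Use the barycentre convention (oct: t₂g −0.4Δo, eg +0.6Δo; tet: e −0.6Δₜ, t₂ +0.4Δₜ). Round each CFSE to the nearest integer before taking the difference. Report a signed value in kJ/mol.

Ti is in group 4, so Ti²⁺ is d² (4 − 2 = 2).
Octahedral high-spin t₂g² eg⁰: CFSE = -0.8 × 149 = -119 kJ/mol.
Tetrahedral: e² t₂⁰, CFSE = 2(−0.6) + 0(+0.4) = -1.2Δₜ = -1.2 × (4/9) × 149 = -79 kJ/mol.
OSPE = -119 − (-79) = -40 kJ/mol.

-40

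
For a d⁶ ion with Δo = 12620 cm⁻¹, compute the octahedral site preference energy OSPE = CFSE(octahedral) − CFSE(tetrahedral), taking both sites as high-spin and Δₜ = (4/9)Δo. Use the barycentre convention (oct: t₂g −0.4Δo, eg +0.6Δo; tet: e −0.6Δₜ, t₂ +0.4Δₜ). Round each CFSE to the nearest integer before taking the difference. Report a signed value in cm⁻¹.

Octahedral high-spin t2g^4 e_g^2: CFSE = -0.4 × 12620 = -5048 cm⁻¹.
Tetrahedral: e^3 t2^3, CFSE = 3(−0.6) + 3(+0.4) = -0.6Δₜ = -0.6 × (4/9) × 12620 = -3365 cm⁻¹.
OSPE = -5048 − (-3365) = -1683 cm⁻¹.

-1683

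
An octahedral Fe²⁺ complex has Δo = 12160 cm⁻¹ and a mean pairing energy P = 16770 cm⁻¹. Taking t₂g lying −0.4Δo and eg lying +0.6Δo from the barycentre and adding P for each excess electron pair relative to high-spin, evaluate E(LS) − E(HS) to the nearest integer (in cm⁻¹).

9220

Fe is in group 8, so Fe²⁺ is d⁶ (8 − 2 = 6).
In the high-spin limit (t₂g⁴ eg²) the orbital term is -0.4Δo = -4864 cm⁻¹, with no excess pairing.
Low-spin t₂g⁶ eg⁰ gives -2.4Δo = -29184 cm⁻¹, but forming 2 extra pairs costs 2P = 33540 cm⁻¹, so E(LS) = -29184 + 33540 = 4356 cm⁻¹.
E(LS) − E(HS) = 4356 − (-4864) = 9220 cm⁻¹.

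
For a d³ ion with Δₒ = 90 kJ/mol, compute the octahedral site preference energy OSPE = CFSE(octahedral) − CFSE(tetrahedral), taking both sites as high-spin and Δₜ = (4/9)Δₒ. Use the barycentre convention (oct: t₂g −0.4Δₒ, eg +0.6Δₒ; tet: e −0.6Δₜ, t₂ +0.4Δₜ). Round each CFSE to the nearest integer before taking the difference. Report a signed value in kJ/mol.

Octahedral (high-spin): t₂g³ eg⁰, CFSE = 3(−0.4) + 0(+0.6) = -1.2Δₒ = -1.2 × 90 = -108 kJ/mol.
Tetrahedral: e² t₂¹, CFSE = 2(−0.6) + 1(+0.4) = -0.8Δₜ = -0.8 × (4/9) × 90 = -32 kJ/mol.
OSPE = -108 − (-32) = -76 kJ/mol.

-76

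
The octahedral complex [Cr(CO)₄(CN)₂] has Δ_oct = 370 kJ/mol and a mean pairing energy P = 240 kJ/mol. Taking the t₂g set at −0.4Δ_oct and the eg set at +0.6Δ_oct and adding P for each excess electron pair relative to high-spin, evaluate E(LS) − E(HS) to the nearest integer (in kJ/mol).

-130

Ligand charges: 4×(+0) from CO and 2×(-1) from CN⁻ sum to -2; with overall charge +0, Cr is +2.
Cr sits in group 6; removing 2 electrons leaves Cr²⁺ with 6 − 2 = 4 d electrons.
In the high-spin limit (t₂g³ eg¹) the orbital term is -0.6Δ_oct = -222 kJ/mol, with no excess pairing.
Low-spin: t₂g⁴ eg⁰, orbital CFSE = -1.6Δ_oct = -592 kJ/mol; plus 1 excess pair × P = +240 kJ/mol; total -352 kJ/mol.
The difference is -352 − (-222) = -130 kJ/mol, so low-spin lies lower.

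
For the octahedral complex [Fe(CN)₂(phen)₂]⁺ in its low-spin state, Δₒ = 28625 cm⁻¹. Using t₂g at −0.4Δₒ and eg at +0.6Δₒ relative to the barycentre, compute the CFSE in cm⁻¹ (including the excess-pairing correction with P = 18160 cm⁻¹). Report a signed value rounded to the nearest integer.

-20930

Ligand charges: 2×(-1) from CN⁻ and 2×(+0) from phen sum to -2; with overall charge +1, Fe is +3.
Fe³⁺: group 8, so d-count = 8 − 3 = 5.
Electron filling gives t₂g⁵ eg⁰.
The orbital stabilization is -2.0Δₒ = -2.0 × 28625 = -57250 cm⁻¹.
Pairing penalty: 2 pairs vs 0 in the high-spin reference → 2 extra × P = 36320 cm⁻¹.
Overall CFSE = -57250 + 36320 = -20930 cm⁻¹.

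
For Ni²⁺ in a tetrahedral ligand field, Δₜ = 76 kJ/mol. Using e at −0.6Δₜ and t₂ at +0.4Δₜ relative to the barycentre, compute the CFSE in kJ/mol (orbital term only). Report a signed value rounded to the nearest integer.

-61

Ni sits in group 10; removing 2 electrons leaves Ni²⁺ with 10 − 2 = 8 d electrons.
Tetrahedral fields are weak (Δₜ ≈ 4/9 Δₒ), so electrons fill high-spin.
The d⁸ electrons fill as e⁴ t₂⁴.
Orbital CFSE = 4(-0.6) + 4(0.4) = -0.8Δₜ = -0.8 × 76 = -61 kJ/mol.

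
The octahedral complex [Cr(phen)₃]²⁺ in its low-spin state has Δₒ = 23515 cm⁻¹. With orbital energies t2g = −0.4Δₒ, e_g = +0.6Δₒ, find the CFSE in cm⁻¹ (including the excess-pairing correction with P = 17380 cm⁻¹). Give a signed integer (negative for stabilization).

-20244

phen is neutral, so the +2 overall charge sits on Cr: oxidation state +2.
Cr²⁺: group 6, so d-count = 6 − 2 = 4.
The d⁴ electrons fill as t2g^4 e_g^0.
CFSE(orbital) = 4×(-0.4Δₒ) + 0×(0.6Δₒ) = -1.6Δₒ; with Δₒ = 23515 cm⁻¹ that is -37624 cm⁻¹.
High-spin d⁴ would be t2g^3 e_g^1 with 0 pairs; low-spin has 1, so 1 excess pair costs +1P = +17380 cm⁻¹.
Net CFSE = -37624 + 17380 = -20244 cm⁻¹.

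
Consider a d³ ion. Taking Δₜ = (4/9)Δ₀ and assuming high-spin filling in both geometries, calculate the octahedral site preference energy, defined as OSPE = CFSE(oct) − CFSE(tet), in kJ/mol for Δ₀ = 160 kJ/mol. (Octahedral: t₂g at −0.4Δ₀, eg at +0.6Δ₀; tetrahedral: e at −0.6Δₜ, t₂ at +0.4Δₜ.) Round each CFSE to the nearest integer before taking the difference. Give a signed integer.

-135

In an octahedral site d³ (HS) is t₂g³ eg⁰, giving CFSE(oct) = -1.2Δ₀ = -192 kJ/mol.
In a tetrahedral site the filling is e² t₂¹: CFSE(tet) = -0.8Δₜ = -0.8 × (4/9)(160) = -57 kJ/mol.
OSPE = -192 − (-57) = -135 kJ/mol.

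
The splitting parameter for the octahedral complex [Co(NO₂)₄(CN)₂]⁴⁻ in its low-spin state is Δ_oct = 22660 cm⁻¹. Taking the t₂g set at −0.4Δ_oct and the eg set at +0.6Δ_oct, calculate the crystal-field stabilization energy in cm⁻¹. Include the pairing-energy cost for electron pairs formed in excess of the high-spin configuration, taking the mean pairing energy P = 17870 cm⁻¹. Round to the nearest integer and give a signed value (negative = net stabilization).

-22918

Ligand charges: 4×(-1) from NO₂⁻ and 2×(-1) from CN⁻ sum to -6; with overall charge -4, Co is +2.
Co²⁺: group 9, so d-count = 9 − 2 = 7.
The d⁷ electrons fill as t₂g⁶ eg¹.
CFSE(orbital) = 6×(-0.4Δ_oct) + 1×(0.6Δ_oct) = -1.8Δ_oct; with Δ_oct = 22660 cm⁻¹ that is -40788 cm⁻¹.
High-spin d⁷ would be t₂g⁵ eg² with 2 pairs; low-spin has 3, so 1 excess pair costs +1P = +17870 cm⁻¹.
Net CFSE = -40788 + 17870 = -22918 cm⁻¹.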